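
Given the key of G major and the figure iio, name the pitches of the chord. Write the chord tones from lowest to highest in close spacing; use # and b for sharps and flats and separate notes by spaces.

A C Eb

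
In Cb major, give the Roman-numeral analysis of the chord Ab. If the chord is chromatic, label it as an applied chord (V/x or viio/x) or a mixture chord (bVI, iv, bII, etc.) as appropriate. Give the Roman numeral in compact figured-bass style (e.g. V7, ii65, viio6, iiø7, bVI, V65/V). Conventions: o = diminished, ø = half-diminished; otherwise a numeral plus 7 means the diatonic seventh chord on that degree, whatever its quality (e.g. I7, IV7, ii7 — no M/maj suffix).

The pitches Ab-C-Eb form a major triad rooted on Ab.
Ab is not a diatonic chord root with this quality in Cb major, but it lies a perfect fifth above Db (ii), so the chord functions as an applied dominant of ii.

V/ii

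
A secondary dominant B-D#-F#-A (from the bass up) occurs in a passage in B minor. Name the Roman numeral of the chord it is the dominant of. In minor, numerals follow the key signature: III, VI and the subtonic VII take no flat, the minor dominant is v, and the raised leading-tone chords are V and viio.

iv

The chord is a dominant seventh chord on B.
A dominant resolves down a perfect fifth: B → E. In B minor, E is scale degree 4, i.e. iv.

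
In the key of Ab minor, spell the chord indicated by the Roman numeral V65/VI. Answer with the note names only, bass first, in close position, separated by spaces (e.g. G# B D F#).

V65/VI is a secondary dominant — the dominant seventh of VI. VI in Ab minor is Fb, so the applied chord's root is Cb, a perfect fifth above.
Building a dominant seventh chord on Cb gives Cb-Eb-Gb-Bbb.
With the 65 figure the chord is in first inversion; from the bass Eb upward in close position it reads Eb-Gb-Bbb-Cb.

Eb Gb Bbb Cb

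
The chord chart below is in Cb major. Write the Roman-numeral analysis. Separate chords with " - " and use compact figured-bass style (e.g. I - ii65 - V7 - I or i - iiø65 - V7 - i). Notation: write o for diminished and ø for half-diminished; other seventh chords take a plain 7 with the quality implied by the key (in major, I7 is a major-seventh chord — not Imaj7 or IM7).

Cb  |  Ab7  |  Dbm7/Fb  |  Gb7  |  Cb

I - V7/ii - ii65 - V7 - I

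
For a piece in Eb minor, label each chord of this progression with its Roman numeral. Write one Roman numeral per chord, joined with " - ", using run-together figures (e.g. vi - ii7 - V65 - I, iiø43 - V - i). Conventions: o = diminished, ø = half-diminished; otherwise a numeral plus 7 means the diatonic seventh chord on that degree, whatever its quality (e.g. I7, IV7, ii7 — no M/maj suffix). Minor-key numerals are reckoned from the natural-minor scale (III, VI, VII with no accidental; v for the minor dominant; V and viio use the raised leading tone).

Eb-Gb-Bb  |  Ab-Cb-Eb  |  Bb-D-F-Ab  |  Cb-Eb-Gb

Eb-Gb-Bb: root Eb is the tonic; minor triad there is i.
Ab-Cb-Eb: root Ab is the subdominant; minor triad there is iv.
Bb-D-F-Ab: dominant seventh chord on Bb = scale degree 5 → V7.
Cb-Eb-Gb: root Cb is the submediant; major triad there is VI.

i - iv - V7 - VI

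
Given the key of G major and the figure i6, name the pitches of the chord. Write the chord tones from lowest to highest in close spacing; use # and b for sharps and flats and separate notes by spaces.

Bb D G

Scale degree 1 in G major is G; here the chord built on it is altered to a minor triad. i6 is the minor tonic, borrowed from the parallel minor.
So the chord is G-Bb-D, a minor triad.
The figured bass 6 indicates first inversion, placing the third (Bb) in the bass: Bb-D-G.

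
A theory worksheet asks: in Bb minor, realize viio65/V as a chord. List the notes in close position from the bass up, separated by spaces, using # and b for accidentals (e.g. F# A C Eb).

G Bb Db E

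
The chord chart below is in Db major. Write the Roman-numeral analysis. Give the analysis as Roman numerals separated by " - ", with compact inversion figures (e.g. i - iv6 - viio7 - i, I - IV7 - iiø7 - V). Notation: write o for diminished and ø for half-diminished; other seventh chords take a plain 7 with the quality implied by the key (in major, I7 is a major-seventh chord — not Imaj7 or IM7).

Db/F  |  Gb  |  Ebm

I6 - IV - ii

Db/F has root Db, degree 1 in Db major, so I6.
Gb has root Gb, degree 4 in Db major, so IV.
Ebm: minor triad on Eb = scale degree 2 → ii.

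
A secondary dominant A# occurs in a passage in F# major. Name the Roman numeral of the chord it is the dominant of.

The chord is a major triad on A#.
A dominant resolves down a perfect fifth: A# → D#. In F# major, D# is scale degree 6, i.e. vi.

vi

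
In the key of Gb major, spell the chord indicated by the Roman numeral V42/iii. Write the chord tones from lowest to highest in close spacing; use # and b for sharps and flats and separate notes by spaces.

Eb F A C

The slash means an applied dominant: we want the dominant of iii. In Gb major, iii is Bb minor, and its dominant is built on F.
Building a dominant seventh chord on F gives F-A-C-Eb.
With the 42 figure the chord is in third inversion; from the bass Eb upward in close position it reads Eb-F-A-C.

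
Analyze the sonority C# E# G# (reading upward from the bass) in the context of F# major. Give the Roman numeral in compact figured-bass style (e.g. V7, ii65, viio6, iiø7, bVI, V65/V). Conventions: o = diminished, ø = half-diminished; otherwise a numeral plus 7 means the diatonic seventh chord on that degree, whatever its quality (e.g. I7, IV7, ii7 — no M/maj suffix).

V

Stacked in thirds the chord is C#-E#-G#: a major triad on C#.
C# is scale degree 5 in F# major, and a major triad on that degree is written V.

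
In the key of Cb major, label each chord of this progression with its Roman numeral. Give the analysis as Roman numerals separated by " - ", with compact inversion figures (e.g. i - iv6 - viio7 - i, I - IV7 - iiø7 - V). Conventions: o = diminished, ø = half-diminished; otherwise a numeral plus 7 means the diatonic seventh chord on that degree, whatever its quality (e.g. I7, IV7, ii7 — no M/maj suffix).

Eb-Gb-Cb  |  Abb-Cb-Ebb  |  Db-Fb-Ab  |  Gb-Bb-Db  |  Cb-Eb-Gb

Eb-Gb-Cb has root Cb, degree 1 in Cb major, so I6.
Abb-Cb-Ebb: major triad on Abb — chromatic; bVI (borrowed from the parallel minor).
Db-Fb-Ab has root Db, degree 2 in Cb major, so ii.
Gb-Bb-Db has root Gb, degree 5 in Cb major, so V.
Cb-Eb-Gb: major triad on Cb = scale degree 1 → I.

I6 - bVI - ii - V - I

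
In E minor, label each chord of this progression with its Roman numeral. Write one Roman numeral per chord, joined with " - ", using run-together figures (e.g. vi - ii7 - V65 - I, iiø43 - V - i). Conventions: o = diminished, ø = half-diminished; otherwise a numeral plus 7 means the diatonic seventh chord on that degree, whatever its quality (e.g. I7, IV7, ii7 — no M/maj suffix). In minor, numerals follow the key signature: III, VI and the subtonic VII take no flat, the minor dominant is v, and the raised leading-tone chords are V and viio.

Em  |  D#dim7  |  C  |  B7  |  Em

i - viio7 - VI - V7 - i

Em has root E, degree 1 in E minor, so i.
D#dim7 has root D#, degree 7 in E minor, so viio7.
C: major triad on C = scale degree 6 → VI.
B7: root B is the dominant; dominant seventh chord there is V7.
Em: minor triad on E = scale degree 1 → i.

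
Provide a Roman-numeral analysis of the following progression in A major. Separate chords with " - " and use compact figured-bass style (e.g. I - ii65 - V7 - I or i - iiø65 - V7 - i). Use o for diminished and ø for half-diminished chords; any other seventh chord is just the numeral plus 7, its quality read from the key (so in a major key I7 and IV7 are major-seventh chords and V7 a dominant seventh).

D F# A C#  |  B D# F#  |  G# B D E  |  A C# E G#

IV7 - V/V - V65 - I7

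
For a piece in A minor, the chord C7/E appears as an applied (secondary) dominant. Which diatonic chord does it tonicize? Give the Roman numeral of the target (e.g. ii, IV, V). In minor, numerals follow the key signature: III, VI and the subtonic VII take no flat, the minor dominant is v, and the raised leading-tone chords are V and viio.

VI

The chord is a dominant seventh chord on C.
A dominant resolves down a perfect fifth: C → F. In A minor, F is scale degree 6, i.e. VI.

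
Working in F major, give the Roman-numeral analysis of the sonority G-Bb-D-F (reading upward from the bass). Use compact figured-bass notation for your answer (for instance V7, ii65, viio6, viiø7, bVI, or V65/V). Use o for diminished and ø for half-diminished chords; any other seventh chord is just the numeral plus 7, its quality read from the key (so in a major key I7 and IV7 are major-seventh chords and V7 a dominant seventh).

The pitches G-Bb-D-F form a minor seventh chord rooted on G.
In F major, G is the supertonic; the diatonic minor seventh chord there is ii7.

ii7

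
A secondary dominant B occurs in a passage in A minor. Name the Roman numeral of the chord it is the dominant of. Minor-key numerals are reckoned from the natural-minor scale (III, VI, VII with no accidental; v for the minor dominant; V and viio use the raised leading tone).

The chord is a major triad on B.
A dominant resolves down a perfect fifth: B → E. In A minor, E is scale degree 5, i.e. V.

V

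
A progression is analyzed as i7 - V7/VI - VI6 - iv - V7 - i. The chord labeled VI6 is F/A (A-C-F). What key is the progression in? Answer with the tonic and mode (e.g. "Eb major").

A minor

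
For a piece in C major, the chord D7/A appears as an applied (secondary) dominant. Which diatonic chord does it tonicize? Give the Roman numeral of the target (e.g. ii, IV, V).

V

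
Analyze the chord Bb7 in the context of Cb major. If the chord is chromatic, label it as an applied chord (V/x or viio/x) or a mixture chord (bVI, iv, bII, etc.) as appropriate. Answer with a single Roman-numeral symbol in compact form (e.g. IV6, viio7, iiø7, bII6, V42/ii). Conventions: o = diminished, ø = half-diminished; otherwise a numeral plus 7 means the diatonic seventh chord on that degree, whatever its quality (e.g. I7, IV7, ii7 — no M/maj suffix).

V7/iii

Stacked in thirds the chord is Bb-D-F-Ab: a dominant seventh chord on Bb.
Bb is not a diatonic chord root with this quality in Cb major, but it lies a perfect fifth above Eb (iii), so the chord functions as an applied dominant of iii.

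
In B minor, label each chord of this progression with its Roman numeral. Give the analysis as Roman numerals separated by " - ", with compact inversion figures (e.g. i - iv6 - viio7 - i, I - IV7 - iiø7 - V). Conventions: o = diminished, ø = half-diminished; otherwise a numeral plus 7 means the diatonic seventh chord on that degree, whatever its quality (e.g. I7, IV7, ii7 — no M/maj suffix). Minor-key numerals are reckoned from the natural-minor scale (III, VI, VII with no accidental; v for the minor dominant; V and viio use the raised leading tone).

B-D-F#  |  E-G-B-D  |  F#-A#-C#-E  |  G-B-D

i - iv7 - V7 - VI

B-D-F#: minor triad on B = scale degree 1 → i.
E-G-B-D: root E is the subdominant; minor seventh chord there is iv7.
F#-A#-C#-E: dominant seventh chord on F# = scale degree 5 → V7.
G-B-D has root G, degree 6 in B minor, so VI.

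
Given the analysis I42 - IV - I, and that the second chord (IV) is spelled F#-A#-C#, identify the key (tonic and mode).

C# major

The chord F# is a major triad rooted on F#; its label is IV.
Counting down 3 scale steps from F# places the tonic on C#; a major triad on degree 4 is diatonic only in major.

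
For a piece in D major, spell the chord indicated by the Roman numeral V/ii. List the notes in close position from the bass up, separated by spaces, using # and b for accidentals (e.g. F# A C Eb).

V/ii is a secondary dominant — the dominant triad of ii. ii in D major is E, so the applied chord's root is B, a perfect fifth above.
Building a major triad on B gives B-D#-F#.

B D# F#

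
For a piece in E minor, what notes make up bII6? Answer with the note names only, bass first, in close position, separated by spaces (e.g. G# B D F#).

A C F

Scale degree 2 in E minor is F#; lowering it a half step gives F. bII6 is the Neapolitan sixth — a major triad on the lowered second degree, here in its customary first inversion.
So the chord is F-A-C, a major triad.
With the 6 figure the chord is in first inversion; from the bass A upward in close position it reads A-C-F.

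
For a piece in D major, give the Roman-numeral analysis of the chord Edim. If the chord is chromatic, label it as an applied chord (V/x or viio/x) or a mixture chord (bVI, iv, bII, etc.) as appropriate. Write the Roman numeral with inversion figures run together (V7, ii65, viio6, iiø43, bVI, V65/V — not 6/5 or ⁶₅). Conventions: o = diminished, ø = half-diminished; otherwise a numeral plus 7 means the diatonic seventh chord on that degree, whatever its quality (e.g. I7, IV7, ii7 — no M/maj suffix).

iio

The pitches E-G-Bb form a diminished triad rooted on E.
E is the second degree of D major. This is the diminished supertonic triad, borrowed from the parallel minor.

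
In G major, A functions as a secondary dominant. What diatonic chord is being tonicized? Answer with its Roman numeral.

The chord is a major triad on A.
A dominant resolves down a perfect fifth: A → D. In G major, D is scale degree 5, i.e. V.

V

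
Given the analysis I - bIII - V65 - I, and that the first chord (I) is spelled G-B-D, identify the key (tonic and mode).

I is given as G-B-D — a major triad with root G.
If G is scale degree 1 and the mode makes that degree carry a major triad, the tonic is G and the mode is major.

G major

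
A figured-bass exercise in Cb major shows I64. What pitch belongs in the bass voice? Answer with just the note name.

Gb

I in Cb major has root Cb; the chord is Cb-Eb-Gb.
The figure 64 means second inversion — the fifth is in the bass.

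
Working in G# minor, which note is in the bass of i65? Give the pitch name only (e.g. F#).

B

i in G# minor has root G#; the chord is G#-B-D#-F#.
The figure 65 means first inversion — the third is in the bass.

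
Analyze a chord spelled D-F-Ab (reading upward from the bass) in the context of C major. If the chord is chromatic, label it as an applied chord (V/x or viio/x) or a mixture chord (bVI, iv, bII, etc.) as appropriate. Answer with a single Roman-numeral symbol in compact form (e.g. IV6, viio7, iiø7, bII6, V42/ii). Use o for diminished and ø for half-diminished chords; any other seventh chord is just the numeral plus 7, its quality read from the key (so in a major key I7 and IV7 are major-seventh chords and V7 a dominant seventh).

The pitches D-F-Ab form a diminished triad rooted on D.
D is the second degree of C major. This is the diminished supertonic triad, borrowed from the parallel minor.

iio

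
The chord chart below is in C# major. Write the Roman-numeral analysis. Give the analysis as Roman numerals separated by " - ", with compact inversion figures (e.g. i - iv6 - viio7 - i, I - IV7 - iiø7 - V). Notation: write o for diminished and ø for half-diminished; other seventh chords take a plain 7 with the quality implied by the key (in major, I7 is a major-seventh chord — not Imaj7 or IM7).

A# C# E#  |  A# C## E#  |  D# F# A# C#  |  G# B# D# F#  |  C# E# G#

A#-C#-E#: root A# is the submediant; minor triad there is vi.
A#-C##-E#: a major triad on A#, the applied dominant of ii → V/ii.
D#-F#-A#-C#: minor seventh chord on D# = scale degree 2 → ii7.
G#-B#-D#-F#: dominant seventh chord on G# = scale degree 5 → V7.
C#-E#-G#: root C# is the tonic; major triad there is I.

vi - V/ii - ii7 - V7 - I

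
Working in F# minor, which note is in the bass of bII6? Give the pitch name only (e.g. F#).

B

bII in F# minor has root G; the chord is G-B-D.
The figure 6 means first inversion — the third is in the bass.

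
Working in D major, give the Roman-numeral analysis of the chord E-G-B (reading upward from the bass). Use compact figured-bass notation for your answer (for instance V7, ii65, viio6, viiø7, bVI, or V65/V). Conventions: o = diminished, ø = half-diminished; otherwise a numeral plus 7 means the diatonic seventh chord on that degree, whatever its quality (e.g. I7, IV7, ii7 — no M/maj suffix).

The pitches E-G-B form a minor triad rooted on E.
In D major, E is the supertonic; the diatonic minor triad there is ii.

ii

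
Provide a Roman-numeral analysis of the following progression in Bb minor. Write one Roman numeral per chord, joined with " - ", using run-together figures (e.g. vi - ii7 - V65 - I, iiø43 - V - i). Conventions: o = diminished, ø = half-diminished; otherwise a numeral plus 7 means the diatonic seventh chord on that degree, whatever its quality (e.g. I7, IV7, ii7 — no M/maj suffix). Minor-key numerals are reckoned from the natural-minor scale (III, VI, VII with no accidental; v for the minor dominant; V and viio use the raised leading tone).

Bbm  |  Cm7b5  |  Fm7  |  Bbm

Bbm has root Bb, degree 1 in Bb minor, so i.
Cm7b5: half-diminished seventh chord on C = scale degree 2 → iiø7.
Fm7: root F is the dominant; minor seventh chord there is v7.
Bbm: root Bb is the tonic; minor triad there is i.

i - iiø7 - v7 - i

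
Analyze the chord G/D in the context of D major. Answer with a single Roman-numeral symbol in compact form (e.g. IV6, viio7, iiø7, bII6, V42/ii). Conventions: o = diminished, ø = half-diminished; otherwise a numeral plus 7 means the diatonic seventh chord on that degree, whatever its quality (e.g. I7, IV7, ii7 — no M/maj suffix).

Stacked in thirds the chord is G-B-D: a major triad on G.
In D major, G is the subdominant; the diatonic major triad there is IV.
With D in the bass the chord is in second inversion, so the figured bass is 64.

IV64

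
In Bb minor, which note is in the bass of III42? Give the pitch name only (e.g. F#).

C

III in Bb minor has root Db; the chord is Db-F-Ab-C.
The figure 42 means third inversion — the seventh is in the bass.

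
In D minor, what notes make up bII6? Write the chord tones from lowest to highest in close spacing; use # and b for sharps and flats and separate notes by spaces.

bII6 is the Neapolitan sixth — a major triad on the lowered second degree, here in its customary first inversion. In D minor that root is Eb.
So the chord is Eb-G-Bb, a major triad.
The figured bass 6 indicates first inversion, placing the third (G) in the bass: G-Bb-Eb.

G Bb Eb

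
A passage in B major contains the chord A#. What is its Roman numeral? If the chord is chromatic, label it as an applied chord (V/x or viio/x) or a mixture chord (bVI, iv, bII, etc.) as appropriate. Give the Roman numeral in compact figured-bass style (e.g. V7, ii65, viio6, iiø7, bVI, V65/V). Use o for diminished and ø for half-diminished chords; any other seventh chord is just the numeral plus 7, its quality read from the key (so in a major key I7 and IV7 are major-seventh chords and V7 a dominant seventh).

V/iii

Stacked in thirds the chord is A#-C##-E#: a major triad on A#.
A# is not a diatonic chord root with this quality in B major, but it lies a perfect fifth above D# (iii), so the chord functions as an applied dominant of iii.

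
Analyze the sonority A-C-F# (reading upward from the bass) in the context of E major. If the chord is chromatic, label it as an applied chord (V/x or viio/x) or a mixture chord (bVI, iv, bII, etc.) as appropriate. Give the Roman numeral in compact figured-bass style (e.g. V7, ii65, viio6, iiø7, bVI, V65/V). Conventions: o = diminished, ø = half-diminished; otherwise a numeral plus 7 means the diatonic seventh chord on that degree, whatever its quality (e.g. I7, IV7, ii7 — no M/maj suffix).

The pitches F#-A-C form a diminished triad rooted on F#.
F# is the second degree of E major. This is the diminished supertonic triad, borrowed from the parallel minor.
With A in the bass the chord is in first inversion, so the figured bass is 6.

iio6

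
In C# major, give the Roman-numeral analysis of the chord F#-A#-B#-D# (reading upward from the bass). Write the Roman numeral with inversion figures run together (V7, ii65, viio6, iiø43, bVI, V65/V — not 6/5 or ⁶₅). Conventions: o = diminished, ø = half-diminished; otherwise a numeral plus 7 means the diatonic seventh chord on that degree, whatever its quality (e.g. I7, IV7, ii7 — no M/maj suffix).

Stacked in thirds the chord is B#-D#-F#-A#: a half-diminished seventh chord on B#.
In C# major, B# is the leading tone; the diatonic half-diminished seventh chord there is viiø7.
With F# in the bass the chord is in second inversion, so the figured bass is 43.

viiø43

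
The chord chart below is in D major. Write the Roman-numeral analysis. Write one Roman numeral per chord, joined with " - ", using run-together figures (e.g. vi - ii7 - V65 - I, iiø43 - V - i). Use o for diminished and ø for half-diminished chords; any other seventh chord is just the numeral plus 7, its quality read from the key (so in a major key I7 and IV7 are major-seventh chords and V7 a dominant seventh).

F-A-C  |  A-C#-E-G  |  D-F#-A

F-A-C: major triad on F — chromatic; bIII (borrowed from the parallel minor).
A-C#-E-G: dominant seventh chord on A = scale degree 5 → V7.
D-F#-A: major triad on D = scale degree 1 → I.

bIII - V7 - I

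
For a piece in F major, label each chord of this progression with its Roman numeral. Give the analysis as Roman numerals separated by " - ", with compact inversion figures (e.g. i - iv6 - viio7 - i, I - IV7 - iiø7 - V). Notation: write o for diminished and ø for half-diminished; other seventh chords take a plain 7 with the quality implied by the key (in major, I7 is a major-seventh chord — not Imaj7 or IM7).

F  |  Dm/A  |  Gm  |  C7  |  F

I - vi64 - ii - V7 - I

F has root F, degree 1 in F major, so I.
Dm/A has root D, degree 6 in F major, so vi64.
Gm: root G is the supertonic; minor triad there is ii.
C7 has root C, degree 5 in F major, so V7.
F: root F is the tonic; major triad there is I.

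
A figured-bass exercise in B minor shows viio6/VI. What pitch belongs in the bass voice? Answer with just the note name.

The applied chord viio6/VI is rooted on F#: F#-A-C.
The figure 6 means first inversion — the third is in the bass.

A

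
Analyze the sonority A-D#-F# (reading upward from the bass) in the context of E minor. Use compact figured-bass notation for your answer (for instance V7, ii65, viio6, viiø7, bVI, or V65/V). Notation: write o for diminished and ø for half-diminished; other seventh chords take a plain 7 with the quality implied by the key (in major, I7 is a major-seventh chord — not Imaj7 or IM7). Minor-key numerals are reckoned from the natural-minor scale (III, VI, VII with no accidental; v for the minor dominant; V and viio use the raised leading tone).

Stacked in thirds the chord is D#-F#-A: a diminished triad on D#.
In E minor, D# is the leading tone; the diatonic diminished triad there is viio.
With A in the bass the chord is in second inversion, so the figured bass is 64.

viio64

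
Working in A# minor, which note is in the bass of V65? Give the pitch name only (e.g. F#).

G##

V in A# minor has root E#; the chord is E#-G##-B#-D#.
The figure 65 means first inversion — the third is in the bass.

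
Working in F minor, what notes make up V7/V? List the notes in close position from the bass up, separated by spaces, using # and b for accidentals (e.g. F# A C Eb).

G B D F

The slash means an applied dominant: we want the dominant of V. In F minor, V is C major, and its dominant is built on G.
Building a dominant seventh chord on G gives G-B-D-F.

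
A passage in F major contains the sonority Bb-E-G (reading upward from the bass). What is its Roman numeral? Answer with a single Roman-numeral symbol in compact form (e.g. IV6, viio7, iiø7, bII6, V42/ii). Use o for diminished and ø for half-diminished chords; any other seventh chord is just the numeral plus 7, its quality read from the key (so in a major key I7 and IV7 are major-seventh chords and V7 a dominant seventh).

viio64

The pitches E-G-Bb form a diminished triad rooted on E.
E is scale degree 7 in F major, and a diminished triad on that degree is written viio.
With Bb in the bass the chord is in second inversion, so the figured bass is 64.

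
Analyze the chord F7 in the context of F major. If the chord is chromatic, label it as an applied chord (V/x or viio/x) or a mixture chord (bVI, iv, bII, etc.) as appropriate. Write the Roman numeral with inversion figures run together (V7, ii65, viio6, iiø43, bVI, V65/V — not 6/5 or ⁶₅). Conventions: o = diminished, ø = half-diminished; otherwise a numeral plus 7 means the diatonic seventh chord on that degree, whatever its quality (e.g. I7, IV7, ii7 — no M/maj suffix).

V7/IV

The pitches F-A-C-Eb form a dominant seventh chord rooted on F.
F is not a diatonic chord root with this quality in F major, but it lies a perfect fifth above Bb (IV), so the chord functions as an applied dominant of IV.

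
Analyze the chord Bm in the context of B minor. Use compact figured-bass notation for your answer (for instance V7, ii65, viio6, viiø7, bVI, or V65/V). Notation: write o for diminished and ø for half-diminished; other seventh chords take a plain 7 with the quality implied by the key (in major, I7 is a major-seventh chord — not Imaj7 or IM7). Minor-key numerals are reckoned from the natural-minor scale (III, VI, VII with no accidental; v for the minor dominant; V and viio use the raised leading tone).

i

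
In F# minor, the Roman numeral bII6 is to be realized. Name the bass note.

bII in F# minor has root G; the chord is G-B-D.
The figure 6 means first inversion — the third is in the bass.

B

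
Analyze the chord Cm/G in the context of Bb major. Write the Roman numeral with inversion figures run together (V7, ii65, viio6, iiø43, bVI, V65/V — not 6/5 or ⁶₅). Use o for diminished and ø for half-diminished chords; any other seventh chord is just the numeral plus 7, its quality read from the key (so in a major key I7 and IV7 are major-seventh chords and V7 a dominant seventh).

ii64

The pitches C-Eb-G form a minor triad rooted on C.
In Bb major, C is the supertonic; the diatonic minor triad there is ii.
With G in the bass the chord is in second inversion, so the figured bass is 64.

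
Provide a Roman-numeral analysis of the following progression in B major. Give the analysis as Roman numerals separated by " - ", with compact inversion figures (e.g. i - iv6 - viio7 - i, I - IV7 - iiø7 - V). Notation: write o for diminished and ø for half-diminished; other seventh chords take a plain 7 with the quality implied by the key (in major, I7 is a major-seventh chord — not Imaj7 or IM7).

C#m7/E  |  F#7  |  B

ii65 - V7 - I

C#m7/E has root C#, degree 2 in B major, so ii65.
F#7: root F# is the dominant; dominant seventh chord there is V7.
B: major triad on B = scale degree 1 → I.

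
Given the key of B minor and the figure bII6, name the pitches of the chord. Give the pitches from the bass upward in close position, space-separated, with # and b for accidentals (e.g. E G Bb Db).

Scale degree 2 in B minor is C#; lowering it a half step gives C. bII6 is the Neapolitan sixth — a major triad on the lowered second degree, here in its customary first inversion.
So the chord is C-E-G, a major triad.
With the 6 figure the chord is in first inversion; from the bass E upward in close position it reads E-G-C.

E G C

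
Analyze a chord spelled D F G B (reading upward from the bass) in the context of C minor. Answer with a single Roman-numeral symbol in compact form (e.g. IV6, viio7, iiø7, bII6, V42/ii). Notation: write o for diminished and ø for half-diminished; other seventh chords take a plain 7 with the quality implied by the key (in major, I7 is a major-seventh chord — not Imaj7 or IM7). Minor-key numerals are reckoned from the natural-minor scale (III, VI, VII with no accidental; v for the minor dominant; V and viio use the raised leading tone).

The pitches G-B-D-F form a dominant seventh chord rooted on G.
G is scale degree 5 in C minor, and a dominant seventh chord on that degree is written V7.
With D in the bass the chord is in second inversion, so the figured bass is 43.

V43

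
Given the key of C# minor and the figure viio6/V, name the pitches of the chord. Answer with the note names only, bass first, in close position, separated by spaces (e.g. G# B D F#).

A# C# F##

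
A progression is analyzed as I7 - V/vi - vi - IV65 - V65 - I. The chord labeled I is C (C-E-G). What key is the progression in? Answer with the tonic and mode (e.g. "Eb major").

The chord C is a major triad rooted on C; its label is I.
If C is scale degree 1 and the mode makes that degree carry a major triad, the tonic is C and the mode is major.

C major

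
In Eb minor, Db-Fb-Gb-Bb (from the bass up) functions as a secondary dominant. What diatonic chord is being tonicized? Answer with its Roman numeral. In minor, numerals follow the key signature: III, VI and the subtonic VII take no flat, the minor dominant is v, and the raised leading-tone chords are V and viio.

VI

The chord is a dominant seventh chord on Gb.
A dominant resolves down a perfect fifth: Gb → Cb. In Eb minor, Cb is scale degree 6, i.e. VI.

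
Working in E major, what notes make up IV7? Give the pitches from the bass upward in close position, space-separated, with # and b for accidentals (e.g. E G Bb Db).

A C# E G#

The numeral's case and figure indicate a major seventh chord. In E major its root, the subdominant, is A.
Stacking thirds from A gives A-C#-E-G#.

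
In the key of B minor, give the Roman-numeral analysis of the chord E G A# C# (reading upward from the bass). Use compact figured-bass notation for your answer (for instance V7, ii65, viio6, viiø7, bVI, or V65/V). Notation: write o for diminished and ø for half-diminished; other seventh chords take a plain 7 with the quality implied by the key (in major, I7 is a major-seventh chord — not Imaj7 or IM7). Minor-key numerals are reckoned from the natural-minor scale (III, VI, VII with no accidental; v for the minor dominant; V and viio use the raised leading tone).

The pitches A#-C#-E-G form a fully diminished seventh chord rooted on A#.
In B minor, A# is the leading tone; the diatonic fully diminished seventh chord there is viio7.
With E in the bass the chord is in second inversion, so the figured bass is 43.

viio43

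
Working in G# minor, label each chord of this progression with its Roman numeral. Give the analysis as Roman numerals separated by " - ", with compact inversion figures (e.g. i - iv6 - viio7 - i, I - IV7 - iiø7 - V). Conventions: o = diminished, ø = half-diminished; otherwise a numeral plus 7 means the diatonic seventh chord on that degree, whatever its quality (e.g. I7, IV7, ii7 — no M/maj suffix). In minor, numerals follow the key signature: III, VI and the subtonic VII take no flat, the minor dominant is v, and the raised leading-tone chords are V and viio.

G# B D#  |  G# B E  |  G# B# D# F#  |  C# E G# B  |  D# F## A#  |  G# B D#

i - VI6 - V7/iv - iv7 - V - i

G#-B-D# has root G#, degree 1 in G# minor, so i.
G#-B-E has root E, degree 6 in G# minor, so VI6.
G#-B#-D#-F#: a dominant seventh chord on G#, the applied dominant of iv → V7/iv.
C#-E-G#-B has root C#, degree 4 in G# minor, so iv7.
D#-F##-A# has root D#, degree 5 in G# minor, so V.
G#-B-D#: root G# is the tonic; minor triad there is i.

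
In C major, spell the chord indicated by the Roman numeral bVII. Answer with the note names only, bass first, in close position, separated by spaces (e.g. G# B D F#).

bVII is a major triad on the lowered seventh degree (the subtonic), borrowed from the parallel minor. In C major that root is Bb.
So the chord is Bb-D-F.

Bb D F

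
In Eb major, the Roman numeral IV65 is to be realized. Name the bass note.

C

IV in Eb major has root Ab; the chord is Ab-C-Eb-G.
The figure 65 means first inversion — the third is in the bass.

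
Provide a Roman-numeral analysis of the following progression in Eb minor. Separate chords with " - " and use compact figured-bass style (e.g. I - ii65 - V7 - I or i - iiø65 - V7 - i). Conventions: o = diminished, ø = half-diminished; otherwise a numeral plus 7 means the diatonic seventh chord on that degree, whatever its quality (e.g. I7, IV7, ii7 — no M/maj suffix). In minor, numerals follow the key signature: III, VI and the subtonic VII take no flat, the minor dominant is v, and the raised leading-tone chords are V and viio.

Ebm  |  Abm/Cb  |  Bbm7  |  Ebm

i - iv6 - v7 - i

Ebm: root Eb is the tonic; minor triad there is i.
Abm/Cb has root Ab, degree 4 in Eb minor, so iv6.
Bbm7: root Bb is the dominant; minor seventh chord there is v7.
Ebm: minor triad on Eb = scale degree 1 → i.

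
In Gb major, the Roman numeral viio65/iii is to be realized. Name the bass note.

The applied chord viio65/iii is rooted on A: A-C-Eb-Gb.
The figure 65 means first inversion — the third is in the bass.

C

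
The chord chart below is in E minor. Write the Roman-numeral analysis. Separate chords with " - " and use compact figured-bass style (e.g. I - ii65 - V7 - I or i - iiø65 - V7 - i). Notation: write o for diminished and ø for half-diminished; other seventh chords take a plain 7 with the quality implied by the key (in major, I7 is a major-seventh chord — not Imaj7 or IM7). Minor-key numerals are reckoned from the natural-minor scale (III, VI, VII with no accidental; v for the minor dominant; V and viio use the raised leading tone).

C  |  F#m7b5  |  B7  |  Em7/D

VI - iiø7 - V7 - i42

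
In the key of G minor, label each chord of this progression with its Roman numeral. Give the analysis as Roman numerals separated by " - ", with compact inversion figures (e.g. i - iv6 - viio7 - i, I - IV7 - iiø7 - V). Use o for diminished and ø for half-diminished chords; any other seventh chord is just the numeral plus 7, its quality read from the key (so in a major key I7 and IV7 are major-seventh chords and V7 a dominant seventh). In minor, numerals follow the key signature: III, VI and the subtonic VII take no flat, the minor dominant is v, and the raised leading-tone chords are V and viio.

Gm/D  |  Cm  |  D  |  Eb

i64 - iv - V - VI

Gm/D: root G is the tonic; minor triad there is i64.
Cm has root C, degree 4 in G minor, so iv.
D: root D is the dominant; major triad there is V.
Eb has root Eb, degree 6 in G minor, so VI.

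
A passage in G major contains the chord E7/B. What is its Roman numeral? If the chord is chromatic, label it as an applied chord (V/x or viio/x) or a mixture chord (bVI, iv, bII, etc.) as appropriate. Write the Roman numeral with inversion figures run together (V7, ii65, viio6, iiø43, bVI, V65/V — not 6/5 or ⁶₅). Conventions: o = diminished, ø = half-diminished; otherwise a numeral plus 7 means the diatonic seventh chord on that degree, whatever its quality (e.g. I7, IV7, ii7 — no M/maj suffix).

The pitches E-G#-B-D form a dominant seventh chord rooted on E.
E is not a diatonic chord root with this quality in G major, but it lies a perfect fifth above A (ii), so the chord functions as an applied dominant of ii.
With B in the bass the chord is in second inversion, so the figured bass is 43.

V43/ii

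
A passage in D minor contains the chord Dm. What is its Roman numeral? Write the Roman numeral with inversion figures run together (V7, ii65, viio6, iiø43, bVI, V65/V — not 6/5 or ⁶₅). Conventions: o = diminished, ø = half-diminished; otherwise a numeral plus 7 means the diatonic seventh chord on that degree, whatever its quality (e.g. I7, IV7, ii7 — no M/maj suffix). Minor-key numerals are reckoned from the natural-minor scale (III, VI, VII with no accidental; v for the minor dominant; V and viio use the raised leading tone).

The pitches D-F-A form a minor triad rooted on D.
D is scale degree 1 in D minor, and a minor triad on that degree is written i.

i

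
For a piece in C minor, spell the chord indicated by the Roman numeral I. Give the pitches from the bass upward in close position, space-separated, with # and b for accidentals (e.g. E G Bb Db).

Scale degree 1 in C minor is C; here the chord built on it is altered to a major triad. I is the major tonic (Picardy third), borrowed from the parallel major.
So the chord is C-E-G, a major triad.

C E G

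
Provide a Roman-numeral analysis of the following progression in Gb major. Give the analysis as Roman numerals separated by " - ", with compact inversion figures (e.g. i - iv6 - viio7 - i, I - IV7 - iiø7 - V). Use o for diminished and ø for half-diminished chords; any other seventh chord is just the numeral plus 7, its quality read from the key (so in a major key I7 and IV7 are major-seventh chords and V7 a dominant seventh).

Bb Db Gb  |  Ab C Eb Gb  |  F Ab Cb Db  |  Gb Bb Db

I6 - V7/V - V65 - I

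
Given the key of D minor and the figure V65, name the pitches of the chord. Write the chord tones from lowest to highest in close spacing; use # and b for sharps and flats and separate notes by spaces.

In D minor, the dominant is A. The dominant is major (leading tone raised), so V is a dominant seventh chord.
Stacking thirds from A gives A-C#-E-G.
With the 65 figure the chord is in first inversion; from the bass C# upward in close position it reads C#-E-G-A.

C# E G A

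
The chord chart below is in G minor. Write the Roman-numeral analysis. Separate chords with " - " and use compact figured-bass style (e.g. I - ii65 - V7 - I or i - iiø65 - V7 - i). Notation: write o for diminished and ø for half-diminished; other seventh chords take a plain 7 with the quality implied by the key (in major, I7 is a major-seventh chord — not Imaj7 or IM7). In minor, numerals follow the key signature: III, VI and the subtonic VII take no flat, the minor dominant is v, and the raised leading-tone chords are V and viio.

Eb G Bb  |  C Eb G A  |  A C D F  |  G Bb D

Eb-G-Bb: major triad on Eb = scale degree 6 → VI.
C-Eb-G-A: root A is the supertonic; half-diminished seventh chord there is iiø65.
A-C-D-F has root D, degree 5 in G minor, so v43.
G-Bb-D: root G is the tonic; minor triad there is i.

VI - iiø65 - v43 - i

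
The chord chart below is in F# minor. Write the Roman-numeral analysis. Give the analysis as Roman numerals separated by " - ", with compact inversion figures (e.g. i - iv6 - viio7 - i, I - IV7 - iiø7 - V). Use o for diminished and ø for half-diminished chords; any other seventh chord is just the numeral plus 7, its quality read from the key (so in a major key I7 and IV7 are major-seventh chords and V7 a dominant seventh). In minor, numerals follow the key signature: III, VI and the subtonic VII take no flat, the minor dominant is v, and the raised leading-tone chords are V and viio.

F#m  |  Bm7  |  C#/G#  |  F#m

i - iv7 - V64 - i

F#m: minor triad on F# = scale degree 1 → i.
Bm7: minor seventh chord on B = scale degree 4 → iv7.
C#/G#: major triad on C# = scale degree 5 → V64.
F#m: root F# is the tonic; minor triad there is i.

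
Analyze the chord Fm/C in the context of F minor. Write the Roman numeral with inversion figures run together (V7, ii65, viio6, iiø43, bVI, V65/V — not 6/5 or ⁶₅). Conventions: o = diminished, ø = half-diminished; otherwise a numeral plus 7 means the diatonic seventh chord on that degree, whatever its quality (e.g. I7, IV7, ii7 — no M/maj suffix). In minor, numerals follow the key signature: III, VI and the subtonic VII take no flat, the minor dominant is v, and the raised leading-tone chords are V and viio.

i64

The pitches F-Ab-C form a minor triad rooted on F.
In F minor, F is the tonic; the diatonic minor triad there is i.
With C in the bass the chord is in second inversion, so the figured bass is 64.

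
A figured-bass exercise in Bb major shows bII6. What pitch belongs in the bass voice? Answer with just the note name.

Eb

bII in Bb major has root Cb; the chord is Cb-Eb-Gb.
The figure 6 means first inversion — the third is in the bass.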